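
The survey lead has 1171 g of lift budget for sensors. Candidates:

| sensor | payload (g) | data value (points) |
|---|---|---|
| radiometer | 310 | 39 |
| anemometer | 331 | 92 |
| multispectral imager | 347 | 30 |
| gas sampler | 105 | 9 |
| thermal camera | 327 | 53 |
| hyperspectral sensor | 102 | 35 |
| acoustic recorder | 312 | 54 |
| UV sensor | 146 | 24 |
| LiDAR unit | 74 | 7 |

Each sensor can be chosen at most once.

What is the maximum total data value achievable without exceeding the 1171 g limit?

241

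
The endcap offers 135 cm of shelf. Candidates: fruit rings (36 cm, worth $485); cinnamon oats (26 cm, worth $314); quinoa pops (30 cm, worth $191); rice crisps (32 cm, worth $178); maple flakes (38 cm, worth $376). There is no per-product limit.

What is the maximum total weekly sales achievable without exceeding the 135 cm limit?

1769

By weekly sales per cm: fruit rings 13.47, cinnamon oats 12.08, maple flakes 9.89 lead.
The ratio ordering already packs tightly: 3×fruit rings + cinnamon oats, 134 cm, 1769.
That's the maximum — no swap from here does better than 1769.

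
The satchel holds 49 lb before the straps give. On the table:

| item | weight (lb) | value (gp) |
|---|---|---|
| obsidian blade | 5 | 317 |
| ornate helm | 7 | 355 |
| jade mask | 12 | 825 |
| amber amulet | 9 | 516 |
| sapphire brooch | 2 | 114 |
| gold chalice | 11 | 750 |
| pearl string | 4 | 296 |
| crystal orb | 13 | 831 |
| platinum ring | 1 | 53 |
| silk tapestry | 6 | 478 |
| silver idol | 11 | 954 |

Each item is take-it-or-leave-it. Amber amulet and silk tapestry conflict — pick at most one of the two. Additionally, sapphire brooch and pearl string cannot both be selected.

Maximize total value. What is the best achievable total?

3620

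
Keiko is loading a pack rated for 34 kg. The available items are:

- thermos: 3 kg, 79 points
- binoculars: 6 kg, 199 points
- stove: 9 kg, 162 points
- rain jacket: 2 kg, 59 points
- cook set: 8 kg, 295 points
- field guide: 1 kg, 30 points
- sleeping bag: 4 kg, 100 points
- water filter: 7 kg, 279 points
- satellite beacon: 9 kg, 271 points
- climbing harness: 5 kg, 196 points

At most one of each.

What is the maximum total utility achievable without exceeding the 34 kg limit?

Ranking by ratio (utility/kg): water filter 39.86, climbing harness 39.20, cook set 36.88.
Taking the top-ratio items first gives thermos + binoculars + rain jacket + cook set + field guide + water filter + climbing harness for 1137 (32 kg).
Replace binoculars and field guide with satellite beacon: the trade gains 42 net, giving 1179 at 34 kg.
Runner-up thermos + binoculars + cook set + field guide + sleeping bag + water filter + climbing harness tops out at 1178.

1179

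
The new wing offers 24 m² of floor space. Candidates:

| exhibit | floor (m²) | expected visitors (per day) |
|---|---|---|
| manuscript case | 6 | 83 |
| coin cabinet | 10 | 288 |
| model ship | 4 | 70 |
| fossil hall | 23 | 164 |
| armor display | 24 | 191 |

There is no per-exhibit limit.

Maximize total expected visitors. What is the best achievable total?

Ranking by ratio (expected visitors/m²): coin cabinet 28.80, model ship 17.50, manuscript case 13.83.
2×coin cabinet + model ship uses 24 of the 24 m² and totals 646.

646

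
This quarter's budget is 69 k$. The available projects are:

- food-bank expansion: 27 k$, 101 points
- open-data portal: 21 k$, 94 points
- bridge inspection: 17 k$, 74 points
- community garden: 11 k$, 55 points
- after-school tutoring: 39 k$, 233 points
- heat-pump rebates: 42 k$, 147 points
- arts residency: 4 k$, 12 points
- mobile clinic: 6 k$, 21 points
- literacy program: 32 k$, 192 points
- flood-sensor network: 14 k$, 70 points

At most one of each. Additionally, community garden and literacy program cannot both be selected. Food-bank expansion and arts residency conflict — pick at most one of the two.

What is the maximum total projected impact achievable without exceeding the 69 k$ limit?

Density check — literacy program 6.00, after-school tutoring 5.97, community garden 5.00 are the best per k$.
Taking community garden + after-school tutoring + arts residency + flood-sensor network: 68 k$ used, 370 in projected impact.

370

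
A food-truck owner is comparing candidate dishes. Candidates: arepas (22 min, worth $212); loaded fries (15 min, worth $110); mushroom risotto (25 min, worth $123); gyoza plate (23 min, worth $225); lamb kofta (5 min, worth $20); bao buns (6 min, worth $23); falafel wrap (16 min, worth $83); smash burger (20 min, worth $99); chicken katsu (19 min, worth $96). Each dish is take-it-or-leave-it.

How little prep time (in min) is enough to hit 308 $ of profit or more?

37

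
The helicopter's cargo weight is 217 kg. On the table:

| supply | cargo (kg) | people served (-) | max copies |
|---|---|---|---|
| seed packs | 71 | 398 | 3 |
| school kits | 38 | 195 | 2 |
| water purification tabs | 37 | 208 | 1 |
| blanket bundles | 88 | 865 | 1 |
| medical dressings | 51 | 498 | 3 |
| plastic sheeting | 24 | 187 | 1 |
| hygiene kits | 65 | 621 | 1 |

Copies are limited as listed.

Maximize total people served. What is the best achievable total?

The ratio ordering already packs tightly: blanket bundles + 2×medical dressings + plastic sheeting, 214 kg, 2048.

2048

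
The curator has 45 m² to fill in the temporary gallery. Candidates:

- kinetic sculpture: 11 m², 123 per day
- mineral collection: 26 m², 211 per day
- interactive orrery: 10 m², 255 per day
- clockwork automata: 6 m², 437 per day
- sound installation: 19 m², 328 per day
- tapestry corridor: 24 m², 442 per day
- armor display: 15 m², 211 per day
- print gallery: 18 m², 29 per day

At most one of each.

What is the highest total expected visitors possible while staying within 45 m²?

1134

Ranking by ratio (expected visitors/m²): clockwork automata 72.83, interactive orrery 25.50, tapestry corridor 18.42.
Interactive orrery + clockwork automata + tapestry corridor uses 40 of the 45 m² and totals 1134.
An exhaustive check of the 256 subsets confirms 1134.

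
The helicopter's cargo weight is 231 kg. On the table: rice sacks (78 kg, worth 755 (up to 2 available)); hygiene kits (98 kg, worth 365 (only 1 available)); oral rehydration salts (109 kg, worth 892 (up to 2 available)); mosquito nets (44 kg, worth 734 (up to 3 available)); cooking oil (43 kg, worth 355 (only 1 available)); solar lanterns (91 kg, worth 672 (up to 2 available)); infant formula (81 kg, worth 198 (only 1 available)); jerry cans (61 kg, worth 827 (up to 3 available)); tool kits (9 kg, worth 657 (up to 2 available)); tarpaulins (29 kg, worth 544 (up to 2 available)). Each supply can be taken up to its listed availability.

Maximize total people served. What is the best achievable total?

4697

Filling by ratio: 3×mosquito nets + 2×tool kits + 2×tarpaulins for 4604, with 23 kg left unused.
Replace mosquito nets with jerry cans: the trade gains 93 net, giving 4697 at 225 kg.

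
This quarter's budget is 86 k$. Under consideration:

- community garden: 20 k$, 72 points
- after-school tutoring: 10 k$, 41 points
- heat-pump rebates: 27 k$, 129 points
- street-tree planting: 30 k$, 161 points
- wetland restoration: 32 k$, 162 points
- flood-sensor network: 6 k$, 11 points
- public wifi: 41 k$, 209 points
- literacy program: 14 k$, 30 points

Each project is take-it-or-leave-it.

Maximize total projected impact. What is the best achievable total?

Density check — street-tree planting 5.37, public wifi 5.10, wetland restoration 5.06 are the best per k$.
Taking the top-ratio projects first gives after-school tutoring + street-tree planting + public wifi for 411 (81 k$).
The 30 k$ tied up in street-tree planting is better spent on wetland restoration — total rises to 412 (83 k$).
Runner-up after-school tutoring + street-tree planting + public wifi tops out at 411.

412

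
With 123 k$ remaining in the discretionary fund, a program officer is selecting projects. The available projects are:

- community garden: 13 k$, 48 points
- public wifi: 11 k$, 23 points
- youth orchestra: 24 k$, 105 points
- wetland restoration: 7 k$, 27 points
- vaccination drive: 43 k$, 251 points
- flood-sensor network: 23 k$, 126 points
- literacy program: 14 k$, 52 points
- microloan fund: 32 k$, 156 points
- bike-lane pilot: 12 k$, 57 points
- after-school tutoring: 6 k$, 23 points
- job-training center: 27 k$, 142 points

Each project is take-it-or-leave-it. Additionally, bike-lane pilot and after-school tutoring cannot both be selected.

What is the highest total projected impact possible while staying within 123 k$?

Taking youth orchestra + vaccination drive + flood-sensor network + after-school tutoring + job-training center: 123 k$ used, 647 in projected impact.
Runner-up youth orchestra + vaccination drive + flood-sensor network + microloan fund tops out at 638.

647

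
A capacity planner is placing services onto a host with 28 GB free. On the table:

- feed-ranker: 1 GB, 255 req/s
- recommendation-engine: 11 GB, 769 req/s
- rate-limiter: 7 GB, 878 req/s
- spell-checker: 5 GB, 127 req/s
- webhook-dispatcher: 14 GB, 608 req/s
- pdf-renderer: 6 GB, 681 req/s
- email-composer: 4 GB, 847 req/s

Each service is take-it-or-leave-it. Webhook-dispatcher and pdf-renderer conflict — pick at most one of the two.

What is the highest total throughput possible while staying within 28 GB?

Filling by ratio: feed-ranker + rate-limiter + spell-checker + pdf-renderer + email-composer for 2788, with 5 GB left unused.
The 6 GB tied up in feed-ranker and spell-checker is better spent on recommendation-engine — total rises to 3175 (28 GB).
That's the maximum — no feasible swap from here does better than 3175.

3175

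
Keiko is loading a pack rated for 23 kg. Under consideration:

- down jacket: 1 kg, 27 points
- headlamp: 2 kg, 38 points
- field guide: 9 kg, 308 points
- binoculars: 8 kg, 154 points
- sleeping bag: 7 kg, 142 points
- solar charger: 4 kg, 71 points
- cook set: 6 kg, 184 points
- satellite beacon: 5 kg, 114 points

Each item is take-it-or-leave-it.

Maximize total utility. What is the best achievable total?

671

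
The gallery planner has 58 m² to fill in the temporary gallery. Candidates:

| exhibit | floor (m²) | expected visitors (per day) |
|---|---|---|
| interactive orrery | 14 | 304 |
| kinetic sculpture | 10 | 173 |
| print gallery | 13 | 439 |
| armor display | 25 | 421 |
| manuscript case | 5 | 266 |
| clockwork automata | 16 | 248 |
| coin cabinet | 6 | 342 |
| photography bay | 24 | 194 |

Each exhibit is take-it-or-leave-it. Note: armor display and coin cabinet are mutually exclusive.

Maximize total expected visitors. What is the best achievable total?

A density-first pass picks interactive orrery + kinetic sculpture + print gallery + manuscript case + coin cabinet — 1524 at 48 m².
The 10 m² tied up in kinetic sculpture is better spent on clockwork automata — total rises to 1599 (54 m²).

1599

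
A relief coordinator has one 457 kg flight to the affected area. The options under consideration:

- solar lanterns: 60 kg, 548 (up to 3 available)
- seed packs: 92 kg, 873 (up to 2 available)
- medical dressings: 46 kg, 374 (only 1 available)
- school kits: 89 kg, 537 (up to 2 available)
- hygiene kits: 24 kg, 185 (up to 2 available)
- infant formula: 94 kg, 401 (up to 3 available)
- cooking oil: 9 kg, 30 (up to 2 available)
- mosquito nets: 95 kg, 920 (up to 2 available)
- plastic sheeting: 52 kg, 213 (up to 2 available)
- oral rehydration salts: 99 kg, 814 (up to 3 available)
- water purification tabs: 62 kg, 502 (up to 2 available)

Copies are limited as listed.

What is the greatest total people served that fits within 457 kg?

4213

Taking the top-ratio supplies first gives solar lanterns + 2×seed packs + 2×cooking oil + 2×mosquito nets for 4194 (452 kg).
Dropping seed packs and cooking oil frees 101 kg; slotting in solar lanterns + medical dressings (106 kg) lifts the total to 4213 at 457 kg.
Nothing else within 457 kg beats 4213.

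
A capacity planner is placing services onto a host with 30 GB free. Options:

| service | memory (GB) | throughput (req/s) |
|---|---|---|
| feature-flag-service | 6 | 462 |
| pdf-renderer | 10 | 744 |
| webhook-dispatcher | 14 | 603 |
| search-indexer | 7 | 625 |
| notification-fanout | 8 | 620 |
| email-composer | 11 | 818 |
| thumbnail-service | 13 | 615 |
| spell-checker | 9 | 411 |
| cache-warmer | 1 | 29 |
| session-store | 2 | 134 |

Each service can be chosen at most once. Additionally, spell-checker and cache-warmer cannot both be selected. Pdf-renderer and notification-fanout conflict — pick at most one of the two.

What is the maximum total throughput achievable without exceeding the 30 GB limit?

A density-first pass picks feature-flag-service + search-indexer + notification-fanout + cache-warmer + session-store — 1870 at 24 GB.
But pdf-renderer + search-indexer + email-composer + session-store fits in 30 GB and reaches 2321.
Nothing else feasible within 30 GB beats 2321.

2321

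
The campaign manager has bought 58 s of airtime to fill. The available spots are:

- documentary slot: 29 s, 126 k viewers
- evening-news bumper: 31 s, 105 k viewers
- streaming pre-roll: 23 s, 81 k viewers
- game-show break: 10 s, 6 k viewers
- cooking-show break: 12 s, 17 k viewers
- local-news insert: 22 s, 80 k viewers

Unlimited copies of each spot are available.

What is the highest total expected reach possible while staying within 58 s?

252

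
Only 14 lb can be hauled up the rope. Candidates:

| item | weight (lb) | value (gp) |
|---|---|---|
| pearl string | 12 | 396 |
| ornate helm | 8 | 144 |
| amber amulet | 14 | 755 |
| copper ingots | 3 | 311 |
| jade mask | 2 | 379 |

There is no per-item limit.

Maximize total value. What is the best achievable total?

The ratio ordering already packs tightly: 7×jade mask, 14 lb, 2653.

2653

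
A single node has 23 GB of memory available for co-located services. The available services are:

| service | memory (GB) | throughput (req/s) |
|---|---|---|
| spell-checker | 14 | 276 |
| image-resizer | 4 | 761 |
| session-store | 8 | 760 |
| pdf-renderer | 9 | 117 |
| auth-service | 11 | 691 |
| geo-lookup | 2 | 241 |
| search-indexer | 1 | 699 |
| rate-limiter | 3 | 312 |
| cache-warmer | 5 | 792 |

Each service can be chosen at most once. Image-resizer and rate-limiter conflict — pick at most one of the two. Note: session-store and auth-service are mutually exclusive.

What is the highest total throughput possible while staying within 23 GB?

3253

Taking image-resizer + session-store + geo-lookup + search-indexer + cache-warmer: 20 GB used, 3253 in throughput.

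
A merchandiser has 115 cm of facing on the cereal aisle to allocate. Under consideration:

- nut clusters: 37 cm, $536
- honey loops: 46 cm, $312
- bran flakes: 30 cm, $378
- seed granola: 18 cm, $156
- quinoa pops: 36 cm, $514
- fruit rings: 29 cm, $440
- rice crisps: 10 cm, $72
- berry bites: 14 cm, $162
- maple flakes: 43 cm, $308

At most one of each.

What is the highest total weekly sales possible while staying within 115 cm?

By weekly sales per cm: fruit rings 15.17, nut clusters 14.49, quinoa pops 14.28, bran flakes 12.60 lead.
Taking nut clusters + quinoa pops + fruit rings + rice crisps: 112 cm used, 1562 in weekly sales.
An exhaustive check of the 512 subsets confirms 1562.

1562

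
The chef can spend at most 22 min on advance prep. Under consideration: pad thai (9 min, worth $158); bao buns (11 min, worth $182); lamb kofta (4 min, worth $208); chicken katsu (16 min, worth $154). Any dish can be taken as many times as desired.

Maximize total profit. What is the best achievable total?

1040

By profit per min: lamb kofta 52.00, pad thai 17.56, bao buns 16.55, chicken katsu 9.62 lead.
5×lamb kofta uses 20 of the 22 min and totals 1040.
The spare 2 min is too small for any remaining dish, and no exchange beats 1040.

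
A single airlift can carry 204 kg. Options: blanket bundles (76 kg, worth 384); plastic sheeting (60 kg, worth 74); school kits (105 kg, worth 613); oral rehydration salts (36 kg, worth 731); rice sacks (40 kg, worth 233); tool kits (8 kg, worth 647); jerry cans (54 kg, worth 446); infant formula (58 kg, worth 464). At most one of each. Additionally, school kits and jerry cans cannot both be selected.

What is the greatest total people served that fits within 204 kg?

Best packing: oral rehydration salts + rice sacks + tool kits + jerry cans + infant formula — 196 kg, 2521 total.
Next best is oral rehydration salts + tool kits + jerry cans + infant formula at 2288 (156 kg) — short by 233.

2521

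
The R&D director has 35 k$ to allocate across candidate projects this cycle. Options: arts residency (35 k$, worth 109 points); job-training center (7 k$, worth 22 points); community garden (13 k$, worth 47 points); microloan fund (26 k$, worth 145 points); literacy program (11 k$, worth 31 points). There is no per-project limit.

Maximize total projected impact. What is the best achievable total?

167

Density check — microloan fund 5.58, community garden 3.62, job-training center 3.14 are the best per k$.
The ratio ordering already packs tightly: job-training center + microloan fund, 33 k$, 167.
Every other selection either busts 35 k$ or fails to beat 167.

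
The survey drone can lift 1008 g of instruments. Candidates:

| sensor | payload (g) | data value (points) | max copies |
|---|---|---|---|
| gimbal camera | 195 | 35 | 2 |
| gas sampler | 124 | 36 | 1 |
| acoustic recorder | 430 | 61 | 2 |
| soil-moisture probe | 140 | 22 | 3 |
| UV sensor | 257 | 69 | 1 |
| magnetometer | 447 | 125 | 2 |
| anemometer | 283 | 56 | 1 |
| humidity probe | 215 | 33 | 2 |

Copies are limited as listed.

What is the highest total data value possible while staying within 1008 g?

Taking gas sampler + soil-moisture probe + UV sensor + magnetometer: 968 g used, 252 in data value.

252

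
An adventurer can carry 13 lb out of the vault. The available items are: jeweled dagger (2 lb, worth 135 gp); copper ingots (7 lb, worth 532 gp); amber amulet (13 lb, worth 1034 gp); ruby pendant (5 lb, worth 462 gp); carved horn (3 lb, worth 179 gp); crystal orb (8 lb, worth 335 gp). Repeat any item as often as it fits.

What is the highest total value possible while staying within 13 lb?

1103

Filling by ratio: jeweled dagger + 2×ruby pendant for 1059, with 1 lb left unused.
The 2 lb tied up in jeweled dagger is better spent on carved horn — total rises to 1103 (13 lb).
No other feasible combination exceeds 1103.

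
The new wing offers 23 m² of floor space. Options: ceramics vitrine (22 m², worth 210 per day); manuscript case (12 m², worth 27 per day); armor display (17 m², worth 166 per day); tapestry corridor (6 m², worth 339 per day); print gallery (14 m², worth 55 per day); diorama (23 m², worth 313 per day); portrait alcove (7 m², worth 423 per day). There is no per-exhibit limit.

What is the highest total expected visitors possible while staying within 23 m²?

1269

3×portrait alcove uses 21 of the 23 m² and totals 1269.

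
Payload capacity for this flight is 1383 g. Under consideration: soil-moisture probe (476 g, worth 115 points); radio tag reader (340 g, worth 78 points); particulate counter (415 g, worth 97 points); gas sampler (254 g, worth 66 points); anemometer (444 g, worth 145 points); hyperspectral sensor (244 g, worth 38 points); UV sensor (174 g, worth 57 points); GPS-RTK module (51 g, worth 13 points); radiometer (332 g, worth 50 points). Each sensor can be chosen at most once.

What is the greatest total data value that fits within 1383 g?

By data value per g: UV sensor 0.33, anemometer 0.33, gas sampler 0.26 lead.
Greedy by ratio would take particulate counter + gas sampler + anemometer + UV sensor + GPS-RTK module: 1338 g used, total 378.
Dropping particulate counter and GPS-RTK module frees 466 g; slotting in soil-moisture probe (476 g) lifts the total to 383 at 1348 g.
The closest alternative, particulate counter + gas sampler + anemometer + UV sensor + GPS-RTK module, reaches only 378.

383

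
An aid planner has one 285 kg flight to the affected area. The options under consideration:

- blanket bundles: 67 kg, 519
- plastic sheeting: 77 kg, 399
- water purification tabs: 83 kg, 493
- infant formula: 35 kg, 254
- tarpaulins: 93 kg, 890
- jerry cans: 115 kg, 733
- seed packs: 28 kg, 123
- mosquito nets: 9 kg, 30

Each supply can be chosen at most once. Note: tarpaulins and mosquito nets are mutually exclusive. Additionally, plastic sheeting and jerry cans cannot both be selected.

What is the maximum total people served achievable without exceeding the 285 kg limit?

Taking blanket bundles + water purification tabs + infant formula + tarpaulins: 278 kg used, 2156 in people served.
An exhaustive check of the 256 subsets confirms 2156.

2156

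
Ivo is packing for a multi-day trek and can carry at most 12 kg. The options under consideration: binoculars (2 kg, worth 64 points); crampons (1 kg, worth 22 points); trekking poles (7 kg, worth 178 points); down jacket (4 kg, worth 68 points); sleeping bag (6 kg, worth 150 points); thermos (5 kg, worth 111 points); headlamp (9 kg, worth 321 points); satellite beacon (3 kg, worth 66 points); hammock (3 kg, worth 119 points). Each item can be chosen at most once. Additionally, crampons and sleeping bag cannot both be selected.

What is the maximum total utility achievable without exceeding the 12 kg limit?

Headlamp + hammock uses 12 of the 12 kg and totals 440.

440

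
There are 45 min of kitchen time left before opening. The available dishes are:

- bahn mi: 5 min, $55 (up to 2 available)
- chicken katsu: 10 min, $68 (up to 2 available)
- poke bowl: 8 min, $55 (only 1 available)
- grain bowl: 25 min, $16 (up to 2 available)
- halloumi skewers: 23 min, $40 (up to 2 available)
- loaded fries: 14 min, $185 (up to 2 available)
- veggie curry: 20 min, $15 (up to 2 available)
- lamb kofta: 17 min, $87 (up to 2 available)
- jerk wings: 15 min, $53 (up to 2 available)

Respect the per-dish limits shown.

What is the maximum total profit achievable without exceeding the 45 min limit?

493

The ratio heuristic lands on 2×bahn mi + 2×loaded fries (480) but leaves 7 min idle.
The 5 min tied up in bahn mi is better spent on chicken katsu — total rises to 493 (43 min).
Nothing else within 45 min beats 493.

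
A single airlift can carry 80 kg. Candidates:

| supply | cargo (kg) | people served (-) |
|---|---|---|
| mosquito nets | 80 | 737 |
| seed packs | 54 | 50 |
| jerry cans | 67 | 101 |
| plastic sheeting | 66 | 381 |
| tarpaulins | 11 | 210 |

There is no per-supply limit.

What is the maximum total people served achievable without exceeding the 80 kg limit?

Ranking by ratio (people served/kg): tarpaulins 19.09, mosquito nets 9.21, plastic sheeting 5.77.
Taking 7×tarpaulins: 77 kg used, 1470 in people served.
Every other selection either busts 80 kg or fails to beat 1470.

1470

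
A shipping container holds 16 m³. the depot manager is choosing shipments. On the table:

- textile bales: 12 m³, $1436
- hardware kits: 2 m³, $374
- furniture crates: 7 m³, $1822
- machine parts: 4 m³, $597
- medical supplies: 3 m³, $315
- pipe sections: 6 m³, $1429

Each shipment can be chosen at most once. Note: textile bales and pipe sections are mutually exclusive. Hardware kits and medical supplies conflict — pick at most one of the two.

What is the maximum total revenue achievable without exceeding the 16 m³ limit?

3625

Hardware kits + furniture crates + pipe sections uses 15 of the 16 m³ and totals 3625.
Runner-up furniture crates + medical supplies + pipe sections tops out at 3566.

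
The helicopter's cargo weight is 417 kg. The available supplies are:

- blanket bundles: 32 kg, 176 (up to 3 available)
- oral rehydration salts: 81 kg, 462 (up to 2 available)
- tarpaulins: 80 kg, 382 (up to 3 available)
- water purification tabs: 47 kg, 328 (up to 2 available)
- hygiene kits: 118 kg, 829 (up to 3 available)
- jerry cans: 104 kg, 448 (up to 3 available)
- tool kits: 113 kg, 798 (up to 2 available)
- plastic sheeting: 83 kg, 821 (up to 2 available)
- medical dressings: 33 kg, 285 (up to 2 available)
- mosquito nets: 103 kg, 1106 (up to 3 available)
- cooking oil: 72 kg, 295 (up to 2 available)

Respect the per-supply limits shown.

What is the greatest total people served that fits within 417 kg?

4139

Density check — mosquito nets 10.74, plastic sheeting 9.89, medical dressings 8.64, tool kits 7.06 are the best per kg.
The ratio ordering already packs tightly: plastic sheeting + 3×mosquito nets, 392 kg, 4139.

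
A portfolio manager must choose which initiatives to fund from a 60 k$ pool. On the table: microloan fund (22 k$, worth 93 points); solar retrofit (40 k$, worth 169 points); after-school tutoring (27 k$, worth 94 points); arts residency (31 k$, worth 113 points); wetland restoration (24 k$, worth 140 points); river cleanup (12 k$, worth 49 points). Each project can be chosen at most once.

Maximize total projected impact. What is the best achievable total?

282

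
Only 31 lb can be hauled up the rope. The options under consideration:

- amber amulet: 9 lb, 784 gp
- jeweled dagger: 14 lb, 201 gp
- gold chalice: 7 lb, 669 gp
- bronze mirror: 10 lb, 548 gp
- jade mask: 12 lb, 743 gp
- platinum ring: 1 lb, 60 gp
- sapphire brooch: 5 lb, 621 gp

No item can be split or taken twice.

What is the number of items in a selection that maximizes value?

4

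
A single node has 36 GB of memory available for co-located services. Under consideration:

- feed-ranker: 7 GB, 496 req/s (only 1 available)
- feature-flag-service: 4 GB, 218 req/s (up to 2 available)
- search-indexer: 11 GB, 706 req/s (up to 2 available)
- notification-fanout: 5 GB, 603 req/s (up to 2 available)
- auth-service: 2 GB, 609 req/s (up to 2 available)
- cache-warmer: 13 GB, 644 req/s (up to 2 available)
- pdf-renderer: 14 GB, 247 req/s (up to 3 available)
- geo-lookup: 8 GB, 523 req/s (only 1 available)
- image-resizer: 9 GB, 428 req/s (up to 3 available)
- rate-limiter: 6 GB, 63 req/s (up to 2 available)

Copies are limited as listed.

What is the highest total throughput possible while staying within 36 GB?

Ranking by ratio (throughput/GB): auth-service 304.50, notification-fanout 120.60, feed-ranker 70.86.
Greedy by ratio would take feed-ranker + feature-flag-service + 2×notification-fanout + 2×auth-service + geo-lookup: 33 GB used, total 3661.
Dropping geo-lookup frees 8 GB; slotting in search-indexer (11 GB) lifts the total to 3844 at 36 GB.
Nothing else within 36 GB beats 3844.

3844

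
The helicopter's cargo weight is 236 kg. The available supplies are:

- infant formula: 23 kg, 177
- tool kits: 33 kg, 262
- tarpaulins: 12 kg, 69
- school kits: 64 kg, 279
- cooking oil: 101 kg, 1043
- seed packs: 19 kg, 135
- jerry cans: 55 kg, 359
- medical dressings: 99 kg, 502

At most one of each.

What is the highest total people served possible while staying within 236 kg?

Infant formula + tool kits + cooking oil + seed packs + jerry cans uses 231 of the 236 kg and totals 1976.

1976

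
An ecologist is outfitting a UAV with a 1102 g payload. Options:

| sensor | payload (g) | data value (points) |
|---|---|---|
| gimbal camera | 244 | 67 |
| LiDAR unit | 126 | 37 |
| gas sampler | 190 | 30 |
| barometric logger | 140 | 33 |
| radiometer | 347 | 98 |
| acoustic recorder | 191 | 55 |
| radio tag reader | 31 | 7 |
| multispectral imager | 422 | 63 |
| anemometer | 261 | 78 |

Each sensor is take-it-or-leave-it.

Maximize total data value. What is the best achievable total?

LiDAR unit + barometric logger + radiometer + acoustic recorder + radio tag reader + anemometer uses 1096 of the 1102 g and totals 308.
No other feasible combination exceeds 308.

308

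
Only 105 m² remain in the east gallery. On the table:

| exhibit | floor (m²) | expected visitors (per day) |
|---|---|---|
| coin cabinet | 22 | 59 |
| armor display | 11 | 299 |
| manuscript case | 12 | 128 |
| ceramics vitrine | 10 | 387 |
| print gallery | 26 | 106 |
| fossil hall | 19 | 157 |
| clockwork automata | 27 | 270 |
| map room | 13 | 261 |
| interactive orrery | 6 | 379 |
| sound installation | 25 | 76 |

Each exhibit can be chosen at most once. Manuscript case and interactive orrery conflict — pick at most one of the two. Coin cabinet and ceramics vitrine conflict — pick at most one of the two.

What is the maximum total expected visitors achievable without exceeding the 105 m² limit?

Ranking by ratio (expected visitors/m²): interactive orrery 63.17, ceramics vitrine 38.70, armor display 27.18.
Armor display + ceramics vitrine + fossil hall + clockwork automata + map room + interactive orrery uses 86 of the 105 m² and totals 1753.

1753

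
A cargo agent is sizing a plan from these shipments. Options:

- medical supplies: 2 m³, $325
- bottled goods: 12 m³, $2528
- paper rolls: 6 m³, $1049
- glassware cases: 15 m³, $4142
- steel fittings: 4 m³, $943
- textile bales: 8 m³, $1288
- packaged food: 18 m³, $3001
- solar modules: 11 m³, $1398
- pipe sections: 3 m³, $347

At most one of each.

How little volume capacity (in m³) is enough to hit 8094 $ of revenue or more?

36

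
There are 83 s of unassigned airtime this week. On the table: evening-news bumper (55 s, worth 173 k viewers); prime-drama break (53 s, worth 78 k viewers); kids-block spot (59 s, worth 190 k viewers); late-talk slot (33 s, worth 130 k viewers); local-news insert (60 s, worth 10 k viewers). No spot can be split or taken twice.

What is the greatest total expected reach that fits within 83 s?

The ratio heuristic lands on late-talk slot (130) but leaves 50 s idle.
Replace late-talk slot with kids-block spot: the trade gains 60 net, giving 190 at 59 s.
The closest alternative, evening-news bumper, reaches only 173.

190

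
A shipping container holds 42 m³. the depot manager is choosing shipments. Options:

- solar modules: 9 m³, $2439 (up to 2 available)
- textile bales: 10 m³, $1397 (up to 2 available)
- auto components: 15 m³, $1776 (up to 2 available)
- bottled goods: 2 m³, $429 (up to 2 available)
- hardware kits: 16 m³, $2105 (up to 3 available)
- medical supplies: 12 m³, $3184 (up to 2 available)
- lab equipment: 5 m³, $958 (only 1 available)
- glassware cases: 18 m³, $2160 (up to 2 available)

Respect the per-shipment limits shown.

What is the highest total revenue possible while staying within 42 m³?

11246

2×solar modules + 2×medical supplies uses 42 of the 42 m³ and totals 11246.
Nothing else within 42 m³ beats 11246.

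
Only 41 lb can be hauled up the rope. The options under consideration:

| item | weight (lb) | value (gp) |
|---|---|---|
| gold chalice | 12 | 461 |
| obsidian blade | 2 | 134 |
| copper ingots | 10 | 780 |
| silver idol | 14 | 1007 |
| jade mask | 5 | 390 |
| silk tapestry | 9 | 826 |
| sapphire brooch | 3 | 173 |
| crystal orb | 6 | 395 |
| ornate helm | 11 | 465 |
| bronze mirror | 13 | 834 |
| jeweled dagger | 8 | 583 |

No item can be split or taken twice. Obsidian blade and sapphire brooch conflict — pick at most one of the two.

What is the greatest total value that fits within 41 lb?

Greedy by ratio would take obsidian blade + copper ingots + jade mask + silk tapestry + crystal orb + jeweled dagger: 40 lb used, total 3108.
Dropping obsidian blade and jade mask and crystal orb frees 13 lb; slotting in silver idol (14 lb) lifts the total to 3196 at 41 lb.

3196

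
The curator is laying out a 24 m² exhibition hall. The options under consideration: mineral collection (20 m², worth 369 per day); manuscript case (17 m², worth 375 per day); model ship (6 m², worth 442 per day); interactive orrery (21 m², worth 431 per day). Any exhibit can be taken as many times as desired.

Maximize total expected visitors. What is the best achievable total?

1768

Taking 4×model ship: 24 m² used, 1768 in expected visitors.
No other feasible combination exceeds 1768.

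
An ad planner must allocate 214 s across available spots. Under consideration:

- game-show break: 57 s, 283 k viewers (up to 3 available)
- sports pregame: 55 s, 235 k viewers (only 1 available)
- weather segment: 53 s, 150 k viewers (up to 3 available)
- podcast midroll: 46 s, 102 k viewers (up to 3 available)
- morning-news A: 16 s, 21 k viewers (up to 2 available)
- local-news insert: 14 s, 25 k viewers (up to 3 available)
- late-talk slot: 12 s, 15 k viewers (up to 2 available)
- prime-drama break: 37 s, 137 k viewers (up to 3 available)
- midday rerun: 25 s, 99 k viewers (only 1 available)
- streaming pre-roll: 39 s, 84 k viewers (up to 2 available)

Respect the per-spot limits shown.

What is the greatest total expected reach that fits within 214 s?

Density check — game-show break 4.96, sports pregame 4.27, midday rerun 3.96, prime-drama break 3.70 are the best per s.
A density-first pass picks 3×game-show break + local-news insert + midday rerun — 973 at 210 s.
The 39 s tied up in local-news insert and midday rerun is better spent on prime-drama break — total rises to 986 (208 s).
No other feasible combination exceeds 986.

986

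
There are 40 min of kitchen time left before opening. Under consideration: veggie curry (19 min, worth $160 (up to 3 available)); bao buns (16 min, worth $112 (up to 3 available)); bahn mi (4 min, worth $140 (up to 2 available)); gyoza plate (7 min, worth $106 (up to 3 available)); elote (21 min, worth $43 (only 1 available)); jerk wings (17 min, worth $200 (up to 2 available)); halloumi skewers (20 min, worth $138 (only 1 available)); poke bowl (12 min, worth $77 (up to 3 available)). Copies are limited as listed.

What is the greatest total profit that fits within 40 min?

692

Filling by ratio: 2×bahn mi + 3×gyoza plate for 598, with 11 min left unused.
Replace gyoza plate with jerk wings: the trade gains 94 net, giving 692 at 39 min.
No other feasible combination exceeds 692.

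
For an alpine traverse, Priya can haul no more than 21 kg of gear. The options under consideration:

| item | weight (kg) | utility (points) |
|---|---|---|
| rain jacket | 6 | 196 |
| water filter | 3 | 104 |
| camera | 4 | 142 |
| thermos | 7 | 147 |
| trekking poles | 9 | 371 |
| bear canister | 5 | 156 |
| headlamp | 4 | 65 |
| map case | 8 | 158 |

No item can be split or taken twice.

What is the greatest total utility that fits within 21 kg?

773

Ranking by ratio (utility/kg): trekking poles 41.22, camera 35.50, water filter 34.67, rain jacket 32.67.
The ratio ordering already packs tightly: water filter + camera + trekking poles + bear canister, 21 kg, 773.
The closest alternative, rain jacket + trekking poles + bear canister, reaches only 723.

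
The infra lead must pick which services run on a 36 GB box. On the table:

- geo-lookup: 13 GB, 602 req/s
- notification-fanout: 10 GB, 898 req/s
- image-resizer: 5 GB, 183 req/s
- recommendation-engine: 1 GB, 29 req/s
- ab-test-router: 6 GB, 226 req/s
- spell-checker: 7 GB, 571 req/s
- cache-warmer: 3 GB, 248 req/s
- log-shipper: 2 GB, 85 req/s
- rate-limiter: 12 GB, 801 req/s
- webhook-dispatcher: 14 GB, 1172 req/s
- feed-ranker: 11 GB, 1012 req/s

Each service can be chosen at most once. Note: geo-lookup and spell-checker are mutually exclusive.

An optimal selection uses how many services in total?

Optimal total is 3111.
notification-fanout + recommendation-engine + webhook-dispatcher + feed-ranker hits 3111 at 36 GB.
Any selection reaching 3111 contains exactly 4 services.

4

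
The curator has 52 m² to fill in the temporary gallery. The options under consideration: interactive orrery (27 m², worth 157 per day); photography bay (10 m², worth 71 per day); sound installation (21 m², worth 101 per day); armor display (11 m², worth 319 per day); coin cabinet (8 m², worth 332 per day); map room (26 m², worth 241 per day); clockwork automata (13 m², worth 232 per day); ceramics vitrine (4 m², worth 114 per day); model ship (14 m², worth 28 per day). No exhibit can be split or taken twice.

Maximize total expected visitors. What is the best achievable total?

1068

Taking photography bay + armor display + coin cabinet + clockwork automata + ceramics vitrine: 46 m² used, 1068 in expected visitors.
An exhaustive check of the 512 subsets confirms 1068.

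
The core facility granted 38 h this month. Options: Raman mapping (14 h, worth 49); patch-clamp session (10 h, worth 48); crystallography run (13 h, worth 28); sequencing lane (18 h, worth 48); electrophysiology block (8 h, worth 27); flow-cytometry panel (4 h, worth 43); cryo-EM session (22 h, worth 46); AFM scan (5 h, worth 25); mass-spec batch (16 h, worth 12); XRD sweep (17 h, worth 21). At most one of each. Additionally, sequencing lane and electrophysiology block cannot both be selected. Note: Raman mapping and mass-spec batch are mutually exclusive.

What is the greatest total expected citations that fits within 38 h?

167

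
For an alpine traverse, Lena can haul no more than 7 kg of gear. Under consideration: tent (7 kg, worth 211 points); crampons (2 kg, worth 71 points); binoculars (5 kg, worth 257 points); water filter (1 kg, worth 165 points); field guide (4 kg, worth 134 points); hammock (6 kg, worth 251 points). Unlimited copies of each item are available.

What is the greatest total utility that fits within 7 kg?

1155

Best packing: 7×water filter — 7 kg, 1155 total.
No other feasible combination exceeds 1155.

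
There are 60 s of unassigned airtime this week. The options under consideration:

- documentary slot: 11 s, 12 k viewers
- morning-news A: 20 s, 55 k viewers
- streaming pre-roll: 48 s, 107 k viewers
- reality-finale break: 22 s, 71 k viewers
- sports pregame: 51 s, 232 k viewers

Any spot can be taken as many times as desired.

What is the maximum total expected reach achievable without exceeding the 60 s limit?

By expected reach per s: sports pregame 4.55, reality-finale break 3.23, morning-news A 2.75, streaming pre-roll 2.23 lead.
Sports pregame uses 51 of the 60 s and totals 232.
The spare 9 s is too small for any remaining spot, and no exchange beats 232.

232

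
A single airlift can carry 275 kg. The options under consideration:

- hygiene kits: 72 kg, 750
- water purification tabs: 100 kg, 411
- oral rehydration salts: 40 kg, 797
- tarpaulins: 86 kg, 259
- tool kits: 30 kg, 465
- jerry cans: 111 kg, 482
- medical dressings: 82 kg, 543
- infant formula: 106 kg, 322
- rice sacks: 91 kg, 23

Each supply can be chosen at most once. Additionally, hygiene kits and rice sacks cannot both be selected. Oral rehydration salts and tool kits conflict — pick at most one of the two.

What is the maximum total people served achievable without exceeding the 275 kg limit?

2090

By people served per kg: oral rehydration salts 19.93, tool kits 15.50, hygiene kits 10.42 lead.
Taking hygiene kits + oral rehydration salts + medical dressings: 194 kg used, 2090 in people served.
Runner-up hygiene kits + oral rehydration salts + jerry cans tops out at 2029.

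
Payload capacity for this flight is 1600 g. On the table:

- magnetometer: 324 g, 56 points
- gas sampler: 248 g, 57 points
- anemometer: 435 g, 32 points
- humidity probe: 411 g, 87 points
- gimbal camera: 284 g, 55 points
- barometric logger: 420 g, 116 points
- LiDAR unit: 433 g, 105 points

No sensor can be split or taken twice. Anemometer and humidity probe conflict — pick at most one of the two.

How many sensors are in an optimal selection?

4

Best achievable data value is 365.
For example gas sampler + humidity probe + barometric logger + LiDAR unit achieves it, using 1512 g.
Any selection reaching 365 contains exactly 4 sensors.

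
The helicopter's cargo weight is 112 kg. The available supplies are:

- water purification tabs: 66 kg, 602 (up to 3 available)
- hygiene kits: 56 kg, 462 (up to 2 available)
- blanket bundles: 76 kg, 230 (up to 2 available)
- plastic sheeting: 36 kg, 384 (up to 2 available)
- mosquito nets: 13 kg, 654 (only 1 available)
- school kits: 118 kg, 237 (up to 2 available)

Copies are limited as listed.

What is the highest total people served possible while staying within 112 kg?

1500

Ranking by ratio (people served/kg): mosquito nets 50.31, plastic sheeting 10.67, water purification tabs 9.12.
Greedy by ratio would take 2×plastic sheeting + mosquito nets: 85 kg used, total 1422.
The 36 kg tied up in plastic sheeting is better spent on hygiene kits — total rises to 1500 (105 kg).
Every other selection either busts 112 kg or exceeds an availability limit or fails to beat 1500.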